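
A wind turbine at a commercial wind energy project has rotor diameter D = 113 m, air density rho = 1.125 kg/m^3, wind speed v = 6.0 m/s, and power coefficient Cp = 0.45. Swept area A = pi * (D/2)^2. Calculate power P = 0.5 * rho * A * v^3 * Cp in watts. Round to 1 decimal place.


Step 1 -- Compute swept area:
  A = pi * (D/2)^2 = pi * (113/2)^2 = 10028.75 m^2
Step 2 -- Apply wind power equation:
  P = 0.5 * rho * A * v^3 * Cp
  v^3 = 6.0^3 = 216.0
  P = 0.5 * 1.125 * 10028.75 * 216.0 * 0.45
  P = 548321.9 W

548321.9


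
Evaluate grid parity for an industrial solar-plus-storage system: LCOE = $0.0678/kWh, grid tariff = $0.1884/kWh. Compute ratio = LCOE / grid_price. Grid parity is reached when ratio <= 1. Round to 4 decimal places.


Compare LCOE to grid price:
  LCOE = $0.0678/kWh, Grid price = $0.1884/kWh
  Ratio = LCOE / grid_price = 0.0678 / 0.1884 = 0.3599
  Grid parity achieved (ratio <= 1)? yes

0.3599


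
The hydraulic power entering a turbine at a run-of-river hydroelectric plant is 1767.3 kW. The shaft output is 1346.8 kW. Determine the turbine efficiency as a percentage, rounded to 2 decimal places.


Turbine efficiency = (output power / input power) * 100
eta = (1346.8 / 1767.3) * 100
eta = 76.21%

76.21


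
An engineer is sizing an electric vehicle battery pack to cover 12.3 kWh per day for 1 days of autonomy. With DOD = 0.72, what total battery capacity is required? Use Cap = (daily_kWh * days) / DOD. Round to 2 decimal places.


Total energy needed = daily * days = 12.3 * 1 = 12.3 kWh
Account for depth of discharge:
  Cap = total_energy / DOD = 12.3 / 0.72
  Cap = 17.08 kWh

17.08


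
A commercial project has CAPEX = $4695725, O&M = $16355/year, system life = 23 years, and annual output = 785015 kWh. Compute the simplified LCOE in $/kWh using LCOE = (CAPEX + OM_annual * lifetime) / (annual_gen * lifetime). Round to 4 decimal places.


Total cost = CAPEX + OM * lifetime = 4695725 + 16355 * 23 = 4695725 + 376165 = 5071890
Total generation = annual * lifetime = 785015 * 23 = 18055345 kWh
LCOE = 5071890 / 18055345
LCOE = 0.2809 $/kWh

0.2809


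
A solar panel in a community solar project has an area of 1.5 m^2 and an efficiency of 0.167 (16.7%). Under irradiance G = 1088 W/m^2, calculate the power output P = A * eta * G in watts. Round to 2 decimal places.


Use the solar power formula P = A * eta * G.
Given: A = 1.5 m^2, eta = 0.167, G = 1088 W/m^2
P = 1.5 * 0.167 * 1088
P = 272.54 W

272.54


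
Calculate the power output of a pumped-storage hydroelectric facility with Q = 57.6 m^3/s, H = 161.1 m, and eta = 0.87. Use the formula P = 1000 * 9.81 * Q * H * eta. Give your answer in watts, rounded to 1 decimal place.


Apply the hydropower formula P = rho * g * Q * H * eta
rho * g = 1000 * 9.81 = 9810.0
P = 9810.0 * 57.6 * 161.1 * 0.87
P = 79196553.8 W

79196553.8


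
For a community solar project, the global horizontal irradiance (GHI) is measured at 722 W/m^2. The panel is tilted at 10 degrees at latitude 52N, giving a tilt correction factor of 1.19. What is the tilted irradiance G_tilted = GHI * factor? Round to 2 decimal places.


Identify the given values:
  GHI = 722 W/m^2, tilt correction factor = 1.19
Apply the formula G_tilted = GHI * factor:
  G_tilted = 722 * 1.19
  G_tilted = 859.18 W/m^2

859.18


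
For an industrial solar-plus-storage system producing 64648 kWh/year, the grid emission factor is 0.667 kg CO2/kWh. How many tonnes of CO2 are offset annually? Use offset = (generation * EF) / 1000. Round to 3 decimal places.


CO2 offset in kg = generation * emission_factor
CO2 offset = 64648 * 0.667 = 43120.22 kg
Convert to tonnes:
  CO2 offset = 43120.22 / 1000 = 43.120 tonnes

43.120


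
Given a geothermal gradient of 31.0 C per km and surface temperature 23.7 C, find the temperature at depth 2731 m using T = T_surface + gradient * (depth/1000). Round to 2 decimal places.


Convert depth to km: 2731 / 1000 = 2.731 km
Temperature increase = gradient * depth_km = 31.0 * 2.731 = 84.66 C
Temperature at depth = T_surface + delta_T = 23.7 + 84.66
T = 108.36 C

108.36


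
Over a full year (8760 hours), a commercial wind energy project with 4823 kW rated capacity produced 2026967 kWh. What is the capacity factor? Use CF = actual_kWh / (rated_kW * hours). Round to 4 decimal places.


Capacity factor = actual output / maximum possible output
Maximum possible = rated * hours = 4823 * 8760 = 42249480 kWh
CF = 2026967 / 42249480
CF = 0.0480

0.0480


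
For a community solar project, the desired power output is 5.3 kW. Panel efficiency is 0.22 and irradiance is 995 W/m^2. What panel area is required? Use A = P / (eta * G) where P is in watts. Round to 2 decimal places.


Convert target power to watts: P = 5.3 * 1000 = 5300.0 W
Compute denominator: eta * G = 0.22 * 995 = 218.9
Required area A = P / (eta * G) = 5300.0 / 218.9
A = 24.21 m^2

24.21


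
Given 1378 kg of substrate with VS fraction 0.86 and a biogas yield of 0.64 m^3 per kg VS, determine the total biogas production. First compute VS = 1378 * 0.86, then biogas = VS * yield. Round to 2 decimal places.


Compute volatile solids:
  VS = mass * VS_fraction = 1378 * 0.86 = 1185.08 kg
Calculate biogas volume:
  Biogas = VS * specific_yield = 1185.08 * 0.64
  Biogas = 758.45 m^3

758.45


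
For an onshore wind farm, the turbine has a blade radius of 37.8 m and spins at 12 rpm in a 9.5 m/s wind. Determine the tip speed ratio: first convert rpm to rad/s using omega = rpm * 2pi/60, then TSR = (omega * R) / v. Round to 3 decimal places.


Convert rotational speed to rad/s:
  omega = 12 * 2 * pi / 60 = 1.2566 rad/s
Compute tip speed:
  v_tip = omega * R = 1.2566 * 37.8 = 47.501 m/s
Tip speed ratio:
  TSR = v_tip / v_wind = 47.501 / 9.5 = 5.000

5.000


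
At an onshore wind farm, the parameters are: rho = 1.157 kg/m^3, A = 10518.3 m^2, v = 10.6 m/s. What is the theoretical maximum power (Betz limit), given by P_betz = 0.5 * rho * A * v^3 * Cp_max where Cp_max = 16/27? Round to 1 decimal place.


The Betz coefficient Cp_max = 16/27 = 0.5926
v^3 = 10.6^3 = 1191.016
P_betz = 0.5 * rho * A * v^3 * Cp_max
P_betz = 0.5 * 1.157 * 10518.3 * 1191.016 * 0.5926
P_betz = 4294600.1 W

4294600.1


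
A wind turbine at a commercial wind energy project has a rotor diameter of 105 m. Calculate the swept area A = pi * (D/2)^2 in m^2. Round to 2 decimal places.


Compute the rotor radius:
  r = D / 2 = 105 / 2 = 52.5 m
Calculate swept area:
  A = pi * r^2 = pi * 52.5^2
  A = 8659.01 m^2

8659.01


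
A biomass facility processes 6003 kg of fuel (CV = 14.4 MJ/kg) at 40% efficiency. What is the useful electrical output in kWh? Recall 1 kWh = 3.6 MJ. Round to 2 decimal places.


Total energy = mass * CV = 6003 * 14.4 = 86443.2 MJ
Useful energy = total * eta = 86443.2 * 0.4 = 34577.28 MJ
Convert to kWh: 34577.28 / 3.6
Useful energy = 9604.80 kWh

9604.80


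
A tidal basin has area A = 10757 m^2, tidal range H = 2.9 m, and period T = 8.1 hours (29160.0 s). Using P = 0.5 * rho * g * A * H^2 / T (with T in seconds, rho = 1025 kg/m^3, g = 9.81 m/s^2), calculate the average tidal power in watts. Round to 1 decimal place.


Convert period to seconds: T = 8.1 * 3600 = 29160.0 s
H^2 = 2.9^2 = 8.41
P = 0.5 * rho * g * A * H^2 / T
P = 0.5 * 1025 * 9.81 * 10757 * 8.41 / 29160.0
P = 15597.8 W

15597.8


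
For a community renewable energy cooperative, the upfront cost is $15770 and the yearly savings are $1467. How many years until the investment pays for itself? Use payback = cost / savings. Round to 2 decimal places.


Simple payback period = initial cost / annual savings
Payback = 15770 / 1467
Payback = 10.75 years

10.75


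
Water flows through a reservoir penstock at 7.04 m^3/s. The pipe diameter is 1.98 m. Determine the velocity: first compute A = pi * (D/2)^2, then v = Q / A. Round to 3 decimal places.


Compute pipe cross-sectional area:
  A = pi * (D/2)^2 = pi * (1.98/2)^2 = 3.0791 m^2
Calculate velocity:
  v = Q / A = 7.04 / 3.0791
  v = 2.286 m/s

2.286


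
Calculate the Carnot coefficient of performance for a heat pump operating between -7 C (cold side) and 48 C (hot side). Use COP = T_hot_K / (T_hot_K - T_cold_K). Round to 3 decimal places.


Convert to Kelvin:
  T_hot = 48 + 273.15 = 321.15 K
  T_cold = -7 + 273.15 = 266.15 K
Apply Carnot COP formula:
  COP = T_hot_K / (T_hot_K - T_cold_K) = 321.15 / 55.0
  COP = 5.839

5.839


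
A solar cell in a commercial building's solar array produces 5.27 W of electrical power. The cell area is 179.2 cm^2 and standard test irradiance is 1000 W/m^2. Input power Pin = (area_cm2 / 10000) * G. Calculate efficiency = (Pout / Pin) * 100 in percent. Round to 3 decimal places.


First compute the input power:
  Pin = area_cm2 / 10000 * G = 179.2 / 10000 * 1000 = 17.92 W
Then compute efficiency:
  Efficiency = (Pout / Pin) * 100 = (5.27 / 17.92) * 100
  Efficiency = 29.408%

29.408


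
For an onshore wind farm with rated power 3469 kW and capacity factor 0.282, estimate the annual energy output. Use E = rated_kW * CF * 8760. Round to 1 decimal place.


Annual energy = rated_kW * capacity_factor * hours_per_year
Given: P_rated = 3469 kW, CF = 0.282, hours = 8760
E = 3469 * 0.282 * 8760
E = 8569540.1 kWh

8569540.1


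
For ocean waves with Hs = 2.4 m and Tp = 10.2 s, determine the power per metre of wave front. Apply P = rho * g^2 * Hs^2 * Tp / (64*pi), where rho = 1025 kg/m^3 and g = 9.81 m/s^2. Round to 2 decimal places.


Apply wave power formula:
  g^2 = 9.81^2 = 96.2361
  Hs^2 = 2.4^2 = 5.76
  Numerator = rho * g^2 * Hs^2 * Tp = 1025 * 96.2361 * 5.76 * 10.2 = 5795414.93
  Denominator = 64 * pi = 201.0619
  P = 5795414.93 / 201.0619 = 28824.03 W/m

28824.03


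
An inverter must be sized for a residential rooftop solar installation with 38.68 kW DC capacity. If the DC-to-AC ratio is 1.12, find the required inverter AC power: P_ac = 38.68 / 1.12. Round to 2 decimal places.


The inverter AC capacity is determined by the DC/AC ratio.
Given: P_dc = 38.68 kW, DC/AC ratio = 1.12
P_ac = P_dc / ratio = 38.68 / 1.12
P_ac = 34.54 kW

34.54


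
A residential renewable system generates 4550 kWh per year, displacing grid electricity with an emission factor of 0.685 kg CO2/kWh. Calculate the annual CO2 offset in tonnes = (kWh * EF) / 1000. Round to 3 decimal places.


CO2 offset in kg = generation * emission_factor
CO2 offset = 4550 * 0.685 = 3116.75 kg
Convert to tonnes:
  CO2 offset = 3116.75 / 1000 = 3.117 tonnes

3.117


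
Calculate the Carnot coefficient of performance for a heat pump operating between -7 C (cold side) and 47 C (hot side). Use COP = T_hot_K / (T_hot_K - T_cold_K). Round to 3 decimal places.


Convert to Kelvin:
  T_hot = 47 + 273.15 = 320.15 K
  T_cold = -7 + 273.15 = 266.15 K
Apply Carnot COP formula:
  COP = T_hot_K / (T_hot_K - T_cold_K) = 320.15 / 54.0
  COP = 5.929

5.929


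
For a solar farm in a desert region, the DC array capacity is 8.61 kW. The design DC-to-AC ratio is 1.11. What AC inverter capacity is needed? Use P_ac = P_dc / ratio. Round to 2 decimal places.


The inverter AC capacity is determined by the DC/AC ratio.
Given: P_dc = 8.61 kW, DC/AC ratio = 1.11
P_ac = P_dc / ratio = 8.61 / 1.11
P_ac = 7.76 kW

7.76


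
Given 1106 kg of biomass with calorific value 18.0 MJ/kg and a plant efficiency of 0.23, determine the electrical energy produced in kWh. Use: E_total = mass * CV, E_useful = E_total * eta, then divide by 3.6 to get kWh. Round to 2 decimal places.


Total energy = mass * CV = 1106 * 18.0 = 19908.0 MJ
Useful energy = total * eta = 19908.0 * 0.23 = 4578.84 MJ
Convert to kWh: 4578.84 / 3.6
Useful energy = 1271.90 kWh

1271.90


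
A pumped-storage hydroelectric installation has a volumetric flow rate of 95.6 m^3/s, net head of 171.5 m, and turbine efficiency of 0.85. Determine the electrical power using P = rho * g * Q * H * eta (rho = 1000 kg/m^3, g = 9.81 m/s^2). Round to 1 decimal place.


Apply the hydropower formula P = rho * g * Q * H * eta
rho * g = 1000 * 9.81 = 9810.0
P = 9810.0 * 95.6 * 171.5 * 0.85
P = 136713042.9 W

136713042.9


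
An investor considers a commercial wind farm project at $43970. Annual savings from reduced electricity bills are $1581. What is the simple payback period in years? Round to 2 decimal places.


Simple payback period = initial cost / annual savings
Payback = 43970 / 1581
Payback = 27.81 years

27.81


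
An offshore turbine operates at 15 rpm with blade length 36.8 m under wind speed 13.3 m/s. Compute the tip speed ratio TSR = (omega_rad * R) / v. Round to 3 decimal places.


Convert rotational speed to rad/s:
  omega = 15 * 2 * pi / 60 = 1.5708 rad/s
Compute tip speed:
  v_tip = omega * R = 1.5708 * 36.8 = 57.805 m/s
Tip speed ratio:
  TSR = v_tip / v_wind = 57.805 / 13.3 = 4.346

4.346


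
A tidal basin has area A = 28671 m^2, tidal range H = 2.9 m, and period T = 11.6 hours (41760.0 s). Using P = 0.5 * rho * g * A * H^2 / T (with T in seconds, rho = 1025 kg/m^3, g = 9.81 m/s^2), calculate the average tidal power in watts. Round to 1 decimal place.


Convert period to seconds: T = 11.6 * 3600 = 41760.0 s
H^2 = 2.9^2 = 8.41
P = 0.5 * rho * g * A * H^2 / T
P = 0.5 * 1025 * 9.81 * 28671 * 8.41 / 41760.0
P = 29029.6 W

29029.6


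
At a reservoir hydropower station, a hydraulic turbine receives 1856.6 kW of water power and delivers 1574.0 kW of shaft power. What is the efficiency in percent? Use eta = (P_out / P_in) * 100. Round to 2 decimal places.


Turbine efficiency = (output power / input power) * 100
eta = (1574.0 / 1856.6) * 100
eta = 84.78%

84.78


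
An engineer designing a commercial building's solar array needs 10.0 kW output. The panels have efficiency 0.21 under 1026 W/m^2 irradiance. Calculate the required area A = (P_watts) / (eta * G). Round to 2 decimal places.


Convert target power to watts: P = 10.0 * 1000 = 10000.0 W
Compute denominator: eta * G = 0.21 * 1026 = 215.46
Required area A = P / (eta * G) = 10000.0 / 215.46
A = 46.41 m^2

46.41


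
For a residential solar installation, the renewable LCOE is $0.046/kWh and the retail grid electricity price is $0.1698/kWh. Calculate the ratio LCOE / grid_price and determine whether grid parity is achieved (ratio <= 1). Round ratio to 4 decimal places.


Compare LCOE to grid price:
  LCOE = $0.046/kWh, Grid price = $0.1698/kWh
  Ratio = LCOE / grid_price = 0.046 / 0.1698 = 0.2709
  Grid parity achieved (ratio <= 1)? yes

0.2709


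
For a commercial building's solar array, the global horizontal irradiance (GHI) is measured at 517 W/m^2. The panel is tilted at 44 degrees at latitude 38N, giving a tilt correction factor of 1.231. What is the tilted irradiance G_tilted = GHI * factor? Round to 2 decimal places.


Identify the given values:
  GHI = 517 W/m^2, tilt correction factor = 1.231
Apply the formula G_tilted = GHI * factor:
  G_tilted = 517 * 1.231
  G_tilted = 636.43 W/m^2

636.43


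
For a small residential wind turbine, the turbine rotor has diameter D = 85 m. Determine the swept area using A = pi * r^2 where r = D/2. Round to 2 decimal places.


Compute the rotor radius:
  r = D / 2 = 85 / 2 = 42.5 m
Calculate swept area:
  A = pi * r^2 = pi * 42.5^2
  A = 5674.50 m^2

5674.50


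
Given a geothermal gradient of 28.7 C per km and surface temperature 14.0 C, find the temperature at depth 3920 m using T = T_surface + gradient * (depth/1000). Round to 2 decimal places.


Convert depth to km: 3920 / 1000 = 3.92 km
Temperature increase = gradient * depth_km = 28.7 * 3.92 = 112.5 C
Temperature at depth = T_surface + delta_T = 14.0 + 112.5
T = 126.50 C

126.50


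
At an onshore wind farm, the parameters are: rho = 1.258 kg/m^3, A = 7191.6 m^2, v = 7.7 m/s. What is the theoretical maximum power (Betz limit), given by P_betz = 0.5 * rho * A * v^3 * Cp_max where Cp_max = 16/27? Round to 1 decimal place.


The Betz coefficient Cp_max = 16/27 = 0.5926
v^3 = 7.7^3 = 456.533
P_betz = 0.5 * rho * A * v^3 * Cp_max
P_betz = 0.5 * 1.258 * 7191.6 * 456.533 * 0.5926
P_betz = 1223783.4 W

1223783.4


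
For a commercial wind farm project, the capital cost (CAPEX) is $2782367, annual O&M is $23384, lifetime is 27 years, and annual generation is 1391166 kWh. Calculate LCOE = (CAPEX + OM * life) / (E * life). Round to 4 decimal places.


Total cost = CAPEX + OM * lifetime = 2782367 + 23384 * 27 = 2782367 + 631368 = 3413735
Total generation = annual * lifetime = 1391166 * 27 = 37561482 kWh
LCOE = 3413735 / 37561482
LCOE = 0.0909 $/kWh

0.0909


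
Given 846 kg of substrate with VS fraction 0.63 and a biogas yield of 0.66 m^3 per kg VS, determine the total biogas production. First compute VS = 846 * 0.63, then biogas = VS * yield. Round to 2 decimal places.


Compute volatile solids:
  VS = mass * VS_fraction = 846 * 0.63 = 532.98 kg
Calculate biogas volume:
  Biogas = VS * specific_yield = 532.98 * 0.66
  Biogas = 351.77 m^3

351.77


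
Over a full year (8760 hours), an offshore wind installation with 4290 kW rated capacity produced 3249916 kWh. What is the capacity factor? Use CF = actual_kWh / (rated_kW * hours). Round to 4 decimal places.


Capacity factor = actual output / maximum possible output
Maximum possible = rated * hours = 4290 * 8760 = 37580400 kWh
CF = 3249916 / 37580400
CF = 0.0865

0.0865


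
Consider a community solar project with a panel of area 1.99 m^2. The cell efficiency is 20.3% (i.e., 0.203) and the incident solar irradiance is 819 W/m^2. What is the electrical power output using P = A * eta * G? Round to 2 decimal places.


Use the solar power formula P = A * eta * G.
Given: A = 1.99 m^2, eta = 0.203, G = 819 W/m^2
P = 1.99 * 0.203 * 819
P = 330.85 W

330.85


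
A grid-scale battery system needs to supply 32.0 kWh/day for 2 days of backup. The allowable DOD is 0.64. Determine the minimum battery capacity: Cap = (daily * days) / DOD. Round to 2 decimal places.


Total energy needed = daily * days = 32.0 * 2 = 64.0 kWh
Account for depth of discharge:
  Cap = total_energy / DOD = 64.0 / 0.64
  Cap = 100.00 kWh

100.00


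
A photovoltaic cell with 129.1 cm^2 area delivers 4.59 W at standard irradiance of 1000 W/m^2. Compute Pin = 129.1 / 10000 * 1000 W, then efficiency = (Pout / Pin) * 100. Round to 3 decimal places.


First compute the input power:
  Pin = area_cm2 / 10000 * G = 129.1 / 10000 * 1000 = 12.91 W
Then compute efficiency:
  Efficiency = (Pout / Pin) * 100 = (4.59 / 12.91) * 100
  Efficiency = 35.554%

35.554


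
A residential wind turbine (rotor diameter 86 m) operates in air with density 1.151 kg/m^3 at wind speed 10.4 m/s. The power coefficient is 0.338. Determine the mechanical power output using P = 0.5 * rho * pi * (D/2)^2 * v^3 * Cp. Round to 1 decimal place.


Step 1 -- Compute swept area:
  A = pi * (D/2)^2 = pi * (86/2)^2 = 5808.8 m^2
Step 2 -- Apply wind power equation:
  P = 0.5 * rho * A * v^3 * Cp
  v^3 = 10.4^3 = 1124.864
  P = 0.5 * 1.151 * 5808.8 * 1124.864 * 0.338
  P = 1271009.6 W

1271009.6


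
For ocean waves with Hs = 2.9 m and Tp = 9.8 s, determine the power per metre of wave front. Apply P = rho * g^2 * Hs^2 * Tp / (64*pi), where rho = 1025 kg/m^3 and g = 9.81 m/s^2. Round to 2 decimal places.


Apply wave power formula:
  g^2 = 9.81^2 = 96.2361
  Hs^2 = 2.9^2 = 8.41
  Numerator = rho * g^2 * Hs^2 * Tp = 1025 * 96.2361 * 8.41 * 9.8 = 8129876.56
  Denominator = 64 * pi = 201.0619
  P = 8129876.56 / 201.0619 = 40434.69 W/m

40434.69


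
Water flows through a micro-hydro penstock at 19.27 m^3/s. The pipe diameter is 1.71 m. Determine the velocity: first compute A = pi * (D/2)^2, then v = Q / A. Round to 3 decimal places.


Compute pipe cross-sectional area:
  A = pi * (D/2)^2 = pi * (1.71/2)^2 = 2.2966 m^2
Calculate velocity:
  v = Q / A = 19.27 / 2.2966
  v = 8.391 m/s

8.391


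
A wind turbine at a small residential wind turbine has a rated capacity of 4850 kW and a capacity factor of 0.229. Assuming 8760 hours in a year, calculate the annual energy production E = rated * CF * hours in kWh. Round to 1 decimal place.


Annual energy = rated_kW * capacity_factor * hours_per_year
Given: P_rated = 4850 kW, CF = 0.229, hours = 8760
E = 4850 * 0.229 * 8760
E = 9729294.0 kWh

9729294.0


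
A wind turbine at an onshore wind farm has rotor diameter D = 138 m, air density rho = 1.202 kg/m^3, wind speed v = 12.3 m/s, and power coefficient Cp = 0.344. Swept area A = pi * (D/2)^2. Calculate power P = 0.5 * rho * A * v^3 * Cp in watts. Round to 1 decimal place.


Step 1 -- Compute swept area:
  A = pi * (D/2)^2 = pi * (138/2)^2 = 14957.12 m^2
Step 2 -- Apply wind power equation:
  P = 0.5 * rho * A * v^3 * Cp
  v^3 = 12.3^3 = 1860.867
  P = 0.5 * 1.202 * 14957.12 * 1860.867 * 0.344
  P = 5754350.4 W

5754350.4


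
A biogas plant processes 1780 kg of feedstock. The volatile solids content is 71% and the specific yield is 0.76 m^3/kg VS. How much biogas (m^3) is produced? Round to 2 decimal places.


Compute volatile solids:
  VS = mass * VS_fraction = 1780 * 0.71 = 1263.8 kg
Calculate biogas volume:
  Biogas = VS * specific_yield = 1263.8 * 0.76
  Biogas = 960.49 m^3

960.49


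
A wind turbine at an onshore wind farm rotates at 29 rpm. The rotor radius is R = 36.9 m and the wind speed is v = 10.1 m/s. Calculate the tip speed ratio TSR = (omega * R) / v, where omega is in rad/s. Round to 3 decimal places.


Convert rotational speed to rad/s:
  omega = 29 * 2 * pi / 60 = 3.0369 rad/s
Compute tip speed:
  v_tip = omega * R = 3.0369 * 36.9 = 112.061 m/s
Tip speed ratio:
  TSR = v_tip / v_wind = 112.061 / 10.1 = 11.095

11.095


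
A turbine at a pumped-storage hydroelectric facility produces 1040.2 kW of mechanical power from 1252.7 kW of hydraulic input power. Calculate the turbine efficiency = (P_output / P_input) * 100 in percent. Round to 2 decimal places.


Turbine efficiency = (output power / input power) * 100
eta = (1040.2 / 1252.7) * 100
eta = 83.04%

83.04


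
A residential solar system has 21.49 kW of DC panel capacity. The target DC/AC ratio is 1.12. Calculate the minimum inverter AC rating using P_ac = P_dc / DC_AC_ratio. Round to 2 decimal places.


The inverter AC capacity is determined by the DC/AC ratio.
Given: P_dc = 21.49 kW, DC/AC ratio = 1.12
P_ac = P_dc / ratio = 21.49 / 1.12
P_ac = 19.19 kW

19.19


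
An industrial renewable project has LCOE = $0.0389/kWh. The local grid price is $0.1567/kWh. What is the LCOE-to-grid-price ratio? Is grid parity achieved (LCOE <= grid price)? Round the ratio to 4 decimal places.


Compare LCOE to grid price:
  LCOE = $0.0389/kWh, Grid price = $0.1567/kWh
  Ratio = LCOE / grid_price = 0.0389 / 0.1567 = 0.2482
  Grid parity achieved (ratio <= 1)? yes

0.2482


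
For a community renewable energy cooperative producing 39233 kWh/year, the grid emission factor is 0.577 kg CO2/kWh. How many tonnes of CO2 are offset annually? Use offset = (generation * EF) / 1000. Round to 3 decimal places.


CO2 offset in kg = generation * emission_factor
CO2 offset = 39233 * 0.577 = 22637.44 kg
Convert to tonnes:
  CO2 offset = 22637.44 / 1000 = 22.637 tonnes

22.637


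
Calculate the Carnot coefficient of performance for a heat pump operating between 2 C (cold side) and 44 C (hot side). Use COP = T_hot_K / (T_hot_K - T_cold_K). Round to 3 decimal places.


Convert to Kelvin:
  T_hot = 44 + 273.15 = 317.15 K
  T_cold = 2 + 273.15 = 275.15 K
Apply Carnot COP formula:
  COP = T_hot_K / (T_hot_K - T_cold_K) = 317.15 / 42.0
  COP = 7.551

7.551


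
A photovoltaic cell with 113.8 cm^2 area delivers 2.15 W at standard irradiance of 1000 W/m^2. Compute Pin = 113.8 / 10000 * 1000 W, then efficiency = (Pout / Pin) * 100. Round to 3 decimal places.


First compute the input power:
  Pin = area_cm2 / 10000 * G = 113.8 / 10000 * 1000 = 11.38 W
Then compute efficiency:
  Efficiency = (Pout / Pin) * 100 = (2.15 / 11.38) * 100
  Efficiency = 18.893%

18.893


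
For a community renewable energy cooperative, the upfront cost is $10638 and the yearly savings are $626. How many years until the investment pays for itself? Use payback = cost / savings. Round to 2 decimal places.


Simple payback period = initial cost / annual savings
Payback = 10638 / 626
Payback = 16.99 years

16.99


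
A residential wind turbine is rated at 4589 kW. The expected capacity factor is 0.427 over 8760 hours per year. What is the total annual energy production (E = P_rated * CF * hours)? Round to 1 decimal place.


Annual energy = rated_kW * capacity_factor * hours_per_year
Given: P_rated = 4589 kW, CF = 0.427, hours = 8760
E = 4589 * 0.427 * 8760
E = 17165246.3 kWh

17165246.3


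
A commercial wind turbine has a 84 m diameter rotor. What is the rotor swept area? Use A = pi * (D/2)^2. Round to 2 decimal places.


Compute the rotor radius:
  r = D / 2 = 84 / 2 = 42.0 m
Calculate swept area:
  A = pi * r^2 = pi * 42.0^2
  A = 5541.77 m^2

5541.77


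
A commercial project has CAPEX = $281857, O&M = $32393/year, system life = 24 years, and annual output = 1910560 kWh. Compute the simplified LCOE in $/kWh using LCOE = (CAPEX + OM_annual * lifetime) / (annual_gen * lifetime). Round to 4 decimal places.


Total cost = CAPEX + OM * lifetime = 281857 + 32393 * 24 = 281857 + 777432 = 1059289
Total generation = annual * lifetime = 1910560 * 24 = 45853440 kWh
LCOE = 1059289 / 45853440
LCOE = 0.0231 $/kWh

0.0231


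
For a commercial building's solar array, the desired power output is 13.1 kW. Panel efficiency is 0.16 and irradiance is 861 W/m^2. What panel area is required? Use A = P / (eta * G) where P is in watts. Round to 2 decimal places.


Convert target power to watts: P = 13.1 * 1000 = 13100.0 W
Compute denominator: eta * G = 0.16 * 861 = 137.76
Required area A = P / (eta * G) = 13100.0 / 137.76
A = 95.09 m^2

95.09


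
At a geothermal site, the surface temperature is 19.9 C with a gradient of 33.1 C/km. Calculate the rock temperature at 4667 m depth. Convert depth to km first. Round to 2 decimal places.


Convert depth to km: 4667 / 1000 = 4.667 km
Temperature increase = gradient * depth_km = 33.1 * 4.667 = 154.48 C
Temperature at depth = T_surface + delta_T = 19.9 + 154.48
T = 174.38 C

174.38


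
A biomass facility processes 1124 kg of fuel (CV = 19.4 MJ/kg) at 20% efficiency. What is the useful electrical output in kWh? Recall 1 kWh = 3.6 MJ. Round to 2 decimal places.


Total energy = mass * CV = 1124 * 19.4 = 21805.6 MJ
Useful energy = total * eta = 21805.6 * 0.2 = 4361.12 MJ
Convert to kWh: 4361.12 / 3.6
Useful energy = 1211.42 kWh

1211.42


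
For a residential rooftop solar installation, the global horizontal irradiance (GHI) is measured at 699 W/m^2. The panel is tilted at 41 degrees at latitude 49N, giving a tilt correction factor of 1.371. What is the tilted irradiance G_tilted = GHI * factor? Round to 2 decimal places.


Identify the given values:
  GHI = 699 W/m^2, tilt correction factor = 1.371
Apply the formula G_tilted = GHI * factor:
  G_tilted = 699 * 1.371
  G_tilted = 958.33 W/m^2

958.33


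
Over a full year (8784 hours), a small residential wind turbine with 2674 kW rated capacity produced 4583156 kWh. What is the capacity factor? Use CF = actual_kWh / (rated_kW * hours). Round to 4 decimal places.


Capacity factor = actual output / maximum possible output
Maximum possible = rated * hours = 2674 * 8784 = 23488416 kWh
CF = 4583156 / 23488416
CF = 0.1951

0.1951


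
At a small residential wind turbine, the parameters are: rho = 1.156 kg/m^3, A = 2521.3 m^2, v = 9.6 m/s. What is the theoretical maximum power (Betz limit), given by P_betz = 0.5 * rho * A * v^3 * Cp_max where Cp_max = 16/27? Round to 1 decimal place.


The Betz coefficient Cp_max = 16/27 = 0.5926
v^3 = 9.6^3 = 884.736
P_betz = 0.5 * rho * A * v^3 * Cp_max
P_betz = 0.5 * 1.156 * 2521.3 * 884.736 * 0.5926
P_betz = 764050.9 W

764050.9


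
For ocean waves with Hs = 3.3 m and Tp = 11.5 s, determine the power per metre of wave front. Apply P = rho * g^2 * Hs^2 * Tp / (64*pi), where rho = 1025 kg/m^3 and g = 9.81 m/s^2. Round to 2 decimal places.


Apply wave power formula:
  g^2 = 9.81^2 = 96.2361
  Hs^2 = 3.3^2 = 10.89
  Numerator = rho * g^2 * Hs^2 * Tp = 1025 * 96.2361 * 10.89 * 11.5 = 12353431.18
  Denominator = 64 * pi = 201.0619
  P = 12353431.18 / 201.0619 = 61440.93 W/m

61440.93


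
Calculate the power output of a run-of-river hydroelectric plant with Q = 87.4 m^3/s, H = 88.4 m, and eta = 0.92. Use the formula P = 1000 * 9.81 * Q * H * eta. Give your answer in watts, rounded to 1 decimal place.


Apply the hydropower formula P = rho * g * Q * H * eta
rho * g = 1000 * 9.81 = 9810.0
P = 9810.0 * 87.4 * 88.4 * 0.92
P = 69730139.2 W

69730139.2


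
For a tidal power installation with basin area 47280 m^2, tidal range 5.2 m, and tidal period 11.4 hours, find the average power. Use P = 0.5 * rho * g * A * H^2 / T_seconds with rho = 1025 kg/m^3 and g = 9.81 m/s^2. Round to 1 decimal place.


Convert period to seconds: T = 11.4 * 3600 = 41040.0 s
H^2 = 5.2^2 = 27.04
P = 0.5 * rho * g * A * H^2 / T
P = 0.5 * 1025 * 9.81 * 47280 * 27.04 / 41040.0
P = 156617.3 W

156617.3


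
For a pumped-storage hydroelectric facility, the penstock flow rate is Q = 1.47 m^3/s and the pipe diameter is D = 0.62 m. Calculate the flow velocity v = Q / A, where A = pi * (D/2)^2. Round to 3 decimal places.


Compute pipe cross-sectional area:
  A = pi * (D/2)^2 = pi * (0.62/2)^2 = 0.3019 m^2
Calculate velocity:
  v = Q / A = 1.47 / 0.3019
  v = 4.869 m/s

4.869


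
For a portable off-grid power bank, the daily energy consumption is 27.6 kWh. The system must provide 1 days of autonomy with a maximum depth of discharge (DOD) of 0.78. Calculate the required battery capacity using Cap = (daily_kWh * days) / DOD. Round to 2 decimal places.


Total energy needed = daily * days = 27.6 * 1 = 27.6 kWh
Account for depth of discharge:
  Cap = total_energy / DOD = 27.6 / 0.78
  Cap = 35.38 kWh

35.38


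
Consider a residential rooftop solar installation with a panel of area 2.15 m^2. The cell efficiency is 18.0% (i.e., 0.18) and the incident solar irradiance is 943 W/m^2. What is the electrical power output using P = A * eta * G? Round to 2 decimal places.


Use the solar power formula P = A * eta * G.
Given: A = 2.15 m^2, eta = 0.18, G = 943 W/m^2
P = 2.15 * 0.18 * 943
P = 364.94 W

364.94


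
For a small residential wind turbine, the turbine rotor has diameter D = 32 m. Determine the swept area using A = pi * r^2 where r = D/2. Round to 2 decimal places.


Compute the rotor radius:
  r = D / 2 = 32 / 2 = 16.0 m
Calculate swept area:
  A = pi * r^2 = pi * 16.0^2
  A = 804.25 m^2

804.25


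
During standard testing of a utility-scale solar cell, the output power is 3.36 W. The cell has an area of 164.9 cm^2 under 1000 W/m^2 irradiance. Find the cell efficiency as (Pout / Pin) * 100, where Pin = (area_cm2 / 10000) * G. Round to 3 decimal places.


First compute the input power:
  Pin = area_cm2 / 10000 * G = 164.9 / 10000 * 1000 = 16.49 W
Then compute efficiency:
  Efficiency = (Pout / Pin) * 100 = (3.36 / 16.49) * 100
  Efficiency = 20.376%

20.376


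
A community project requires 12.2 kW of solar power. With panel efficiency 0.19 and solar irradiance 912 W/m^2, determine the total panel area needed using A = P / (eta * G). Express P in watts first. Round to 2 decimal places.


Convert target power to watts: P = 12.2 * 1000 = 12200.0 W
Compute denominator: eta * G = 0.19 * 912 = 173.28
Required area A = P / (eta * G) = 12200.0 / 173.28
A = 70.41 m^2

70.41


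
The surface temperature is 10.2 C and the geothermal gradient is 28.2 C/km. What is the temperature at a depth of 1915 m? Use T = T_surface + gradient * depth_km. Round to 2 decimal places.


Convert depth to km: 1915 / 1000 = 1.915 km
Temperature increase = gradient * depth_km = 28.2 * 1.915 = 54.0 C
Temperature at depth = T_surface + delta_T = 10.2 + 54.0
T = 64.20 C

64.20


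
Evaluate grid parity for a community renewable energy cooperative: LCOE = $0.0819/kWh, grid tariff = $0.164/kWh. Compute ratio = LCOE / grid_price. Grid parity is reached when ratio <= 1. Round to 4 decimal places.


Compare LCOE to grid price:
  LCOE = $0.0819/kWh, Grid price = $0.164/kWh
  Ratio = LCOE / grid_price = 0.0819 / 0.164 = 0.4994
  Grid parity achieved (ratio <= 1)? yes

0.4994


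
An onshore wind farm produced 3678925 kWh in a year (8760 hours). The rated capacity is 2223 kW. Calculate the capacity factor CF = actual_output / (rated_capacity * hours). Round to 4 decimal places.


Capacity factor = actual output / maximum possible output
Maximum possible = rated * hours = 2223 * 8760 = 19473480 kWh
CF = 3678925 / 19473480
CF = 0.1889

0.1889


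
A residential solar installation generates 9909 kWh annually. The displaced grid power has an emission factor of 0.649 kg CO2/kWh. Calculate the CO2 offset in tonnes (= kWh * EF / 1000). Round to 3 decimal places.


CO2 offset in kg = generation * emission_factor
CO2 offset = 9909 * 0.649 = 6430.94 kg
Convert to tonnes:
  CO2 offset = 6430.94 / 1000 = 6.431 tonnes

6.431


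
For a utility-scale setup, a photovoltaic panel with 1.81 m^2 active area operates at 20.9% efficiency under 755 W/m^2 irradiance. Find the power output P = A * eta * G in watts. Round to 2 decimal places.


Use the solar power formula P = A * eta * G.
Given: A = 1.81 m^2, eta = 0.209, G = 755 W/m^2
P = 1.81 * 0.209 * 755
P = 285.61 W

285.61


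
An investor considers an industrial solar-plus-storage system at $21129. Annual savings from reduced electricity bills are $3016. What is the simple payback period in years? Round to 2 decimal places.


Simple payback period = initial cost / annual savings
Payback = 21129 / 3016
Payback = 7.01 years

7.01


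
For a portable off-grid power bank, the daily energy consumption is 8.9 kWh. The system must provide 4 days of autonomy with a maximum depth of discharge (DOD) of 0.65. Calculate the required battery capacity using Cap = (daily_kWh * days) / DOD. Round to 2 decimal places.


Total energy needed = daily * days = 8.9 * 4 = 35.6 kWh
Account for depth of discharge:
  Cap = total_energy / DOD = 35.6 / 0.65
  Cap = 54.77 kWh

54.77


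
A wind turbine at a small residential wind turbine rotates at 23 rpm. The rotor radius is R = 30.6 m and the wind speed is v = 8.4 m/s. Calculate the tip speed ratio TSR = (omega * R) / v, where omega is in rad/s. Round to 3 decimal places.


Convert rotational speed to rad/s:
  omega = 23 * 2 * pi / 60 = 2.4086 rad/s
Compute tip speed:
  v_tip = omega * R = 2.4086 * 30.6 = 73.702 m/s
Tip speed ratio:
  TSR = v_tip / v_wind = 73.702 / 8.4 = 8.774

8.774


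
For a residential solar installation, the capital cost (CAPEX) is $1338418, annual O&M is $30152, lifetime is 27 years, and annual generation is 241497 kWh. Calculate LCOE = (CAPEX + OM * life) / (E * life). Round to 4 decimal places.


Total cost = CAPEX + OM * lifetime = 1338418 + 30152 * 27 = 1338418 + 814104 = 2152522
Total generation = annual * lifetime = 241497 * 27 = 6520419 kWh
LCOE = 2152522 / 6520419
LCOE = 0.3301 $/kWh

0.3301


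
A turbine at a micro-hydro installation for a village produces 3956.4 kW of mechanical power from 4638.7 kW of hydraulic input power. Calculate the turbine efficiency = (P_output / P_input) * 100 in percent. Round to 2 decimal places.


Turbine efficiency = (output power / input power) * 100
eta = (3956.4 / 4638.7) * 100
eta = 85.29%

85.29


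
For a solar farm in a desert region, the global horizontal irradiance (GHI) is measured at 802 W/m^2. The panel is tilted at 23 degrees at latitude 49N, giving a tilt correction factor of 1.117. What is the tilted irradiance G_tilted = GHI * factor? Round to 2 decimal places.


Identify the given values:
  GHI = 802 W/m^2, tilt correction factor = 1.117
Apply the formula G_tilted = GHI * factor:
  G_tilted = 802 * 1.117
  G_tilted = 895.83 W/m^2

895.83


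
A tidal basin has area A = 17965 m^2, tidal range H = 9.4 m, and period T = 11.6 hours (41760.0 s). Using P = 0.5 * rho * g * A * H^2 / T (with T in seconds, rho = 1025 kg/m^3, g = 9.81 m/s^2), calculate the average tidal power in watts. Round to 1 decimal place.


Convert period to seconds: T = 11.6 * 3600 = 41760.0 s
H^2 = 9.4^2 = 88.36
P = 0.5 * rho * g * A * H^2 / T
P = 0.5 * 1025 * 9.81 * 17965 * 88.36 / 41760.0
P = 191110.8 W

191110.8


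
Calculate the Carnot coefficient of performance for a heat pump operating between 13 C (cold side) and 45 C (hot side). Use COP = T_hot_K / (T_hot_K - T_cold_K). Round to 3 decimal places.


Convert to Kelvin:
  T_hot = 45 + 273.15 = 318.15 K
  T_cold = 13 + 273.15 = 286.15 K
Apply Carnot COP formula:
  COP = T_hot_K / (T_hot_K - T_cold_K) = 318.15 / 32.0
  COP = 9.942

9.942


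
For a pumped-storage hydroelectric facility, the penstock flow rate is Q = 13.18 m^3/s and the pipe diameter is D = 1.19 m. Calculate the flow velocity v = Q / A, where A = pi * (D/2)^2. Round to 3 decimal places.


Compute pipe cross-sectional area:
  A = pi * (D/2)^2 = pi * (1.19/2)^2 = 1.1122 m^2
Calculate velocity:
  v = Q / A = 13.18 / 1.1122
  v = 11.850 m/s

11.850


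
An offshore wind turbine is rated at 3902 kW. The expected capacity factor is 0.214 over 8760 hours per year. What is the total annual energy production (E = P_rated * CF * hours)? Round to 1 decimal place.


Annual energy = rated_kW * capacity_factor * hours_per_year
Given: P_rated = 3902 kW, CF = 0.214, hours = 8760
E = 3902 * 0.214 * 8760
E = 7314845.3 kWh

7314845.3


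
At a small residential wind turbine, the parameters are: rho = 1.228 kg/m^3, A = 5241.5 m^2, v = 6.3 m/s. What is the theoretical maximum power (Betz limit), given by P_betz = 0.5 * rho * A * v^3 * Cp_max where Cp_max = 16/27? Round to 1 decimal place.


The Betz coefficient Cp_max = 16/27 = 0.5926
v^3 = 6.3^3 = 250.047
P_betz = 0.5 * rho * A * v^3 * Cp_max
P_betz = 0.5 * 1.228 * 5241.5 * 250.047 * 0.5926
P_betz = 476872.0 W

476872.0


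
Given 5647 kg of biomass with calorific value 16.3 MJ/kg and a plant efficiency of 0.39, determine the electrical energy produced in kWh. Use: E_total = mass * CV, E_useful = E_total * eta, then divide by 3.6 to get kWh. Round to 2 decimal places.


Total energy = mass * CV = 5647 * 16.3 = 92046.1 MJ
Useful energy = total * eta = 92046.1 * 0.39 = 35897.98 MJ
Convert to kWh: 35897.98 / 3.6
Useful energy = 9971.66 kWh

9971.66


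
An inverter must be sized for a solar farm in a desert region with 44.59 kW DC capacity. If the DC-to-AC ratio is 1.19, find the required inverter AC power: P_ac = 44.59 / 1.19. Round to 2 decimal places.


The inverter AC capacity is determined by the DC/AC ratio.
Given: P_dc = 44.59 kW, DC/AC ratio = 1.19
P_ac = P_dc / ratio = 44.59 / 1.19
P_ac = 37.47 kW

37.47


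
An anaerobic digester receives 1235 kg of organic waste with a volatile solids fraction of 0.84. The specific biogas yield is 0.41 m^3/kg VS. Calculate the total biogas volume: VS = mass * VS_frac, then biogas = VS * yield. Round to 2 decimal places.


Compute volatile solids:
  VS = mass * VS_fraction = 1235 * 0.84 = 1037.4 kg
Calculate biogas volume:
  Biogas = VS * specific_yield = 1037.4 * 0.41
  Biogas = 425.33 m^3

425.33


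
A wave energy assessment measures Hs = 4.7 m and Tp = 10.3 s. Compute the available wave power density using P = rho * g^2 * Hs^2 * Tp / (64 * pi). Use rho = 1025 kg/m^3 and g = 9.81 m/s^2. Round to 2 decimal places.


Apply wave power formula:
  g^2 = 9.81^2 = 96.2361
  Hs^2 = 4.7^2 = 22.09
  Numerator = rho * g^2 * Hs^2 * Tp = 1025 * 96.2361 * 22.09 * 10.3 = 22443718.9
  Denominator = 64 * pi = 201.0619
  P = 22443718.9 / 201.0619 = 111625.90 W/m

111625.90


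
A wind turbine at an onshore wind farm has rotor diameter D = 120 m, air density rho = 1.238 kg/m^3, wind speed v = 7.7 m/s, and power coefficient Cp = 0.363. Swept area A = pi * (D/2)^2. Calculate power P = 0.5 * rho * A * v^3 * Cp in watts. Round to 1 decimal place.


Step 1 -- Compute swept area:
  A = pi * (D/2)^2 = pi * (120/2)^2 = 11309.73 m^2
Step 2 -- Apply wind power equation:
  P = 0.5 * rho * A * v^3 * Cp
  v^3 = 7.7^3 = 456.533
  P = 0.5 * 1.238 * 11309.73 * 456.533 * 0.363
  P = 1160170.5 W

1160170.5
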